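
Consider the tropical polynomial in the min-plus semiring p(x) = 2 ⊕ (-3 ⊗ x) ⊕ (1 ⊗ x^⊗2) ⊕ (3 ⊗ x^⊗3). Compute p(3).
p(3) = 0

A tropical monomial a ⊗ x^⊗i evaluates to a + i · x. Evaluating each term at x = 3:
  Term 0 contributes 2 + 0 · 3 = 2
  Term 1 contributes -3 + 1 · 3 = 0
  Term 2 contributes 1 + 2 · 3 = 7
  Term 3 contributes 3 + 3 · 3 = 12
p(3) = ⊕ of these = min[2, 0, 7, 12] = 0.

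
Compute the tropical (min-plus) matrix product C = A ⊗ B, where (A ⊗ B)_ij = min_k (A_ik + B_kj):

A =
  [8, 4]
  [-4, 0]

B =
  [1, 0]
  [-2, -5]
A ⊗ B =
  [2, -1]
  [-3, -5]

Apply the min-plus product entry-by-entry:
  C[0][0] = min over k of (A[0][0] + B[0][0] = 8 + 1 = 9, A[0][1] + B[1][0] = 4 + -2 = 2) = 2 (attained at k = 1)
  C[0][1] = min over k of (A[0][0] + B[0][1] = 8 + 0 = 8, A[0][1] + B[1][1] = 4 + -5 = -1) = -1 (attained at k = 1)
  C[1][0] = min over k of (A[1][0] + B[0][0] = -4 + 1 = -3, A[1][1] + B[1][0] = 0 + -2 = -2) = -3 (attained at k = 0)
  C[1][1] = min over k of (A[1][0] + B[0][1] = -4 + 0 = -4, A[1][1] + B[1][1] = 0 + -5 = -5) = -5 (attained at k = 1)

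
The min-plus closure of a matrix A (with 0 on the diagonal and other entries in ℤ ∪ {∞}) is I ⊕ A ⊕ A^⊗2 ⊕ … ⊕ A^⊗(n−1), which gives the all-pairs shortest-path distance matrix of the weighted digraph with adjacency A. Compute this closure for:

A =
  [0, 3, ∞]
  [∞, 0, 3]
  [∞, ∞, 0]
Closure =
  [0, 3, 6]
  [∞, 0, 3]
  [∞, ∞, 0]

This is the Floyd-Warshall all-pairs shortest-path computation. For each intermediate vertex k = 0, 1, …, 2, update dist[i][j] ← min(dist[i][j], dist[i][k] + dist[k][j]). The final matrix gives, for each (i, j), the minimum total weight of any directed path from i to j (possibly empty when i = j).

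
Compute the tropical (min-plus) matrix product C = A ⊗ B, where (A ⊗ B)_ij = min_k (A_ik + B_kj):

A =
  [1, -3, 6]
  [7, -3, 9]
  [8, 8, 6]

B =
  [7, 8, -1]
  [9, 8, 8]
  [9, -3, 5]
A ⊗ B =
  [6, 3, 0]
  [6, 5, 5]
  [15, 3, 7]

Apply the min-plus product entry-by-entry:
  C[0][0] = min over k of (A[0][0] + B[0][0] = 1 + 7 = 8, A[0][1] + B[1][0] = -3 + 9 = 6, A[0][2] + B[2][0] = 6 + 9 = 15) = 6 (attained at k = 1)
  C[0][1] = min over k of (A[0][0] + B[0][1] = 1 + 8 = 9, A[0][1] + B[1][1] = -3 + 8 = 5, A[0][2] + B[2][1] = 6 + -3 = 3) = 3 (attained at k = 2)
  C[0][2] = min over k of (A[0][0] + B[0][2] = 1 + -1 = 0, A[0][1] + B[1][2] = -3 + 8 = 5, A[0][2] + B[2][2] = 6 + 5 = 11) = 0 (attained at k = 0)
  C[1][0] = min over k of (A[1][0] + B[0][0] = 7 + 7 = 14, A[1][1] + B[1][0] = -3 + 9 = 6, A[1][2] + B[2][0] = 9 + 9 = 18) = 6 (attained at k = 1)
  C[1][1] = min over k of (A[1][0] + B[0][1] = 7 + 8 = 15, A[1][1] + B[1][1] = -3 + 8 = 5, A[1][2] + B[2][1] = 9 + -3 = 6) = 5 (attained at k = 1)
  C[1][2] = min over k of (A[1][0] + B[0][2] = 7 + -1 = 6, A[1][1] + B[1][2] = -3 + 8 = 5, A[1][2] + B[2][2] = 9 + 5 = 14) = 5 (attained at k = 1)
  C[2][0] = min over k of (A[2][0] + B[0][0] = 8 + 7 = 15, A[2][1] + B[1][0] = 8 + 9 = 17, A[2][2] + B[2][0] = 6 + 9 = 15) = 15 (attained at k = 0)
  C[2][1] = min over k of (A[2][0] + B[0][1] = 8 + 8 = 16, A[2][1] + B[1][1] = 8 + 8 = 16, A[2][2] + B[2][1] = 6 + -3 = 3) = 3 (attained at k = 2)
  C[2][2] = min over k of (A[2][0] + B[0][2] = 8 + -1 = 7, A[2][1] + B[1][2] = 8 + 8 = 16, A[2][2] + B[2][2] = 6 + 5 = 11) = 7 (attained at k = 0)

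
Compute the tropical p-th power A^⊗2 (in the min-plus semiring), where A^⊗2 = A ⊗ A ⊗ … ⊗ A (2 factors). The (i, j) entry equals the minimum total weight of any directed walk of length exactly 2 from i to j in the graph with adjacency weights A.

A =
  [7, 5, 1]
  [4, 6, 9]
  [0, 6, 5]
A^⊗2 =
  [1, 7, 6]
  [9, 9, 5]
  [5, 5, 1]

Each entry (A^⊗2)_ij equals the minimum over all length-2 walks i = v_0 → v_1 → … → v_2 = j of Σ_t A[v_t][v_{t+1}]. For example, for (i, j) = (0, 2) we minimise over 3 possible intermediate vertex sequences; the minimum is 6, attained along the walk 0 → 2 → 2.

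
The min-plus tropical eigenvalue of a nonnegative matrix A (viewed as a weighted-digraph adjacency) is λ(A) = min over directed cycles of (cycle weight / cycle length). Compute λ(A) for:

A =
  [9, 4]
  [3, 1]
λ(A) = 1

Enumerate directed cycles and compute their means (weight / length). Sample:
  cycle 0 → 0: weight = 9, length = 1, mean = 9/1 ≈ 9.000
  cycle 1 → 1: weight = 1, length = 1, mean = 1/1 ≈ 1.000
  cycle 0 → 1 → 0: weight = 7, length = 2, mean = 7/2 ≈ 3.500
  cycle 1 → 0 → 1: weight = 7, length = 2, mean = 7/2 ≈ 3.500
Minimum mean = 1.000, attained e.g. along the cycle 1 → 1 with weight 1 and length 1. So λ(A) = 1/1 = 1.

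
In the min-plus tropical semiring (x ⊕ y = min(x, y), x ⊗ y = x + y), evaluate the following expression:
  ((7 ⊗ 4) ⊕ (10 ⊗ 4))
((7 ⊗ 4) ⊕ (10 ⊗ 4)) = 11

Expand innermost to outermost. Recall ⊕ takes the minimum of its arguments and ⊗ takes their sum. Working out the expression ((7 ⊗ 4) ⊕ (10 ⊗ 4)) gives 11.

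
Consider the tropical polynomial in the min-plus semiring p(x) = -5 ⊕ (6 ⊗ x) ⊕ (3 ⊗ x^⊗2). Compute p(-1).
p(-1) = -5

A tropical monomial a ⊗ x^⊗i evaluates to a + i · x. Evaluating each term at x = -1:
  Term 0 contributes -5 + 0 · -1 = -5
  Term 1 contributes 6 + 1 · -1 = 5
  Term 2 contributes 3 + 2 · -1 = 1
p(-1) = ⊕ of these = min[-5, 5, 1] = -5.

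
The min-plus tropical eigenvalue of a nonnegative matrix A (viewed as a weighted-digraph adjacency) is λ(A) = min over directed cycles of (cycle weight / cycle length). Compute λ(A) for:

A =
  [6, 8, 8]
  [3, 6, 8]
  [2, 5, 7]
λ(A) = 5

Enumerate directed cycles and compute their means (weight / length). Sample:
  cycle 0 → 0: weight = 6, length = 1, mean = 6/1 ≈ 6.000
  cycle 1 → 1: weight = 6, length = 1, mean = 6/1 ≈ 6.000
  cycle 2 → 2: weight = 7, length = 1, mean = 7/1 ≈ 7.000
  cycle 0 → 1 → 0: weight = 11, length = 2, mean = 11/2 ≈ 5.500
  cycle 0 → 2 → 0: weight = 10, length = 2, mean = 10/2 ≈ 5.000
  cycle 1 → 0 → 1: weight = 11, length = 2, mean = 11/2 ≈ 5.500
Minimum mean = 5.000, attained e.g. along the cycle 0 → 2 → 0 with weight 10 and length 2. So λ(A) = 10/2 = 5.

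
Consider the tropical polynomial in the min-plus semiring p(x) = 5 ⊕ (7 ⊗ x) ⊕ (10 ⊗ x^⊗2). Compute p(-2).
p(-2) = 5

A tropical monomial a ⊗ x^⊗i evaluates to a + i · x. Evaluating each term at x = -2:
  Term 0 contributes 5 + 0 · -2 = 5
  Term 1 contributes 7 + 1 · -2 = 5
  Term 2 contributes 10 + 2 · -2 = 6
p(-2) = ⊕ of these = min[5, 5, 6] = 5.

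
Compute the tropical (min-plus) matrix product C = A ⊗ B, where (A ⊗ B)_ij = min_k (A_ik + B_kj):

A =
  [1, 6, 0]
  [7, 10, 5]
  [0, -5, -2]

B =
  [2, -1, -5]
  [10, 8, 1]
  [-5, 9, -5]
A ⊗ B =
  [-5, 0, -5]
  [0, 6, 0]
  [-7, -1, -7]

Apply the min-plus product entry-by-entry:
  C[0][0] = min over k of (A[0][0] + B[0][0] = 1 + 2 = 3, A[0][1] + B[1][0] = 6 + 10 = 16, A[0][2] + B[2][0] = 0 + -5 = -5) = -5 (attained at k = 2)
  C[0][1] = min over k of (A[0][0] + B[0][1] = 1 + -1 = 0, A[0][1] + B[1][1] = 6 + 8 = 14, A[0][2] + B[2][1] = 0 + 9 = 9) = 0 (attained at k = 0)
  C[0][2] = min over k of (A[0][0] + B[0][2] = 1 + -5 = -4, A[0][1] + B[1][2] = 6 + 1 = 7, A[0][2] + B[2][2] = 0 + -5 = -5) = -5 (attained at k = 2)
  C[1][0] = min over k of (A[1][0] + B[0][0] = 7 + 2 = 9, A[1][1] + B[1][0] = 10 + 10 = 20, A[1][2] + B[2][0] = 5 + -5 = 0) = 0 (attained at k = 2)
  C[1][1] = min over k of (A[1][0] + B[0][1] = 7 + -1 = 6, A[1][1] + B[1][1] = 10 + 8 = 18, A[1][2] + B[2][1] = 5 + 9 = 14) = 6 (attained at k = 0)
  C[1][2] = min over k of (A[1][0] + B[0][2] = 7 + -5 = 2, A[1][1] + B[1][2] = 10 + 1 = 11, A[1][2] + B[2][2] = 5 + -5 = 0) = 0 (attained at k = 2)
  C[2][0] = min over k of (A[2][0] + B[0][0] = 0 + 2 = 2, A[2][1] + B[1][0] = -5 + 10 = 5, A[2][2] + B[2][0] = -2 + -5 = -7) = -7 (attained at k = 2)
  C[2][1] = min over k of (A[2][0] + B[0][1] = 0 + -1 = -1, A[2][1] + B[1][1] = -5 + 8 = 3, A[2][2] + B[2][1] = -2 + 9 = 7) = -1 (attained at k = 0)
  C[2][2] = min over k of (A[2][0] + B[0][2] = 0 + -5 = -5, A[2][1] + B[1][2] = -5 + 1 = -4, A[2][2] + B[2][2] = -2 + -5 = -7) = -7 (attained at k = 2)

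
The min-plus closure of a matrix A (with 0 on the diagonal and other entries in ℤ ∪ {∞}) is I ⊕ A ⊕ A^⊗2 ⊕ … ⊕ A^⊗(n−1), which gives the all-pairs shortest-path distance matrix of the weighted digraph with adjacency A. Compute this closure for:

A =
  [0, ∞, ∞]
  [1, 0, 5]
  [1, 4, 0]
Closure =
  [0, ∞, ∞]
  [1, 0, 5]
  [1, 4, 0]

This is the Floyd-Warshall all-pairs shortest-path computation. For each intermediate vertex k = 0, 1, …, 2, update dist[i][j] ← min(dist[i][j], dist[i][k] + dist[k][j]). The final matrix gives, for each (i, j), the minimum total weight of any directed path from i to j (possibly empty when i = j).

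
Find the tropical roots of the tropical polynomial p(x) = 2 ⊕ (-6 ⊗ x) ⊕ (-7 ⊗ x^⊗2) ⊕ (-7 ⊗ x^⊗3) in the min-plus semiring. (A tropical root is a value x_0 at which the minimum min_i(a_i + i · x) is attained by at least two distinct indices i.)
Roots: {0, 1, 8}

Each tropical root is a break point of the lower envelope of the lines y = a_i + i · x (there are 4 lines, with slopes 0, 1, ..., 3). Only the lines that attain the minimum somewhere contribute to roots; other lines are dominated. Here the surviving (envelope) indices are i = 3, i = 2, i = 1, i = 0.
Intersections between consecutive envelope lines give the roots: for adjacent envelope indices i < j the intersection is x = (a_i − a_j) / (j − i). Reading off the sorted break points: {0, 1, 8}.
Verification: at each break x_0, at least two indices attain the minimum of min_i(a_i + i · x_0).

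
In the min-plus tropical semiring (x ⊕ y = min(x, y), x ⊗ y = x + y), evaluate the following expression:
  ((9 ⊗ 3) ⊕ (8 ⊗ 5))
((9 ⊗ 3) ⊕ (8 ⊗ 5)) = 12

Expand innermost to outermost. Recall ⊕ takes the minimum of its arguments and ⊗ takes their sum. Working out the expression ((9 ⊗ 3) ⊕ (8 ⊗ 5)) gives 12.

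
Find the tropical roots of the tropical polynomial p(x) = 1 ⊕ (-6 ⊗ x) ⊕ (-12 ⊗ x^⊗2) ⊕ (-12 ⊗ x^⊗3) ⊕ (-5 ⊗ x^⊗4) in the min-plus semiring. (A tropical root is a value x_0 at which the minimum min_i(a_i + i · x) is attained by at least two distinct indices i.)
Roots: {-7, 0, 6, 7}

Each tropical root is a break point of the lower envelope of the lines y = a_i + i · x (there are 5 lines, with slopes 0, 1, ..., 4). Only the lines that attain the minimum somewhere contribute to roots; other lines are dominated. Here the surviving (envelope) indices are i = 4, i = 3, i = 2, i = 1, i = 0.
Intersections between consecutive envelope lines give the roots: for adjacent envelope indices i < j the intersection is x = (a_i − a_j) / (j − i). Reading off the sorted break points: {-7, 0, 6, 7}.
Verification: at each break x_0, at least two indices attain the minimum of min_i(a_i + i · x_0).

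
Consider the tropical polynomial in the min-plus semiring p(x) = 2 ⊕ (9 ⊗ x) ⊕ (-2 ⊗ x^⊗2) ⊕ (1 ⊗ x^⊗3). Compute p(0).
p(0) = -2

A tropical monomial a ⊗ x^⊗i evaluates to a + i · x. Evaluating each term at x = 0:
  Term 0 contributes 2 + 0 · 0 = 2
  Term 1 contributes 9 + 1 · 0 = 9
  Term 2 contributes -2 + 2 · 0 = -2
  Term 3 contributes 1 + 3 · 0 = 1
p(0) = ⊕ of these = min[2, 9, -2, 1] = -2.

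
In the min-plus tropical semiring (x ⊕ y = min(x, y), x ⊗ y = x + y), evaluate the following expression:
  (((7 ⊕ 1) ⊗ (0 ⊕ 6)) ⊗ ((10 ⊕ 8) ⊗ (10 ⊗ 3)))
(((7 ⊕ 1) ⊗ (0 ⊕ 6)) ⊗ ((10 ⊕ 8) ⊗ (10 ⊗ 3))) = 22

Expand innermost to outermost. Recall ⊕ takes the minimum of its arguments and ⊗ takes their sum. Working out the expression (((7 ⊕ 1) ⊗ (0 ⊕ 6)) ⊗ ((10 ⊕ 8) ⊗ (10 ⊗ 3))) gives 22.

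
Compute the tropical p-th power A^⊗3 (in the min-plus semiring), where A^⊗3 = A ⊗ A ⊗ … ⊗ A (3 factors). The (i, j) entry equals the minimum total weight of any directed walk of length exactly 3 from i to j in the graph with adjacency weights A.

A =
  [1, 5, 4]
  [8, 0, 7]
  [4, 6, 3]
A^⊗3 =
  [3, 5, 6]
  [8, 0, 7]
  [6, 6, 9]

Each entry (A^⊗3)_ij equals the minimum over all length-3 walks i = v_0 → v_1 → … → v_3 = j of Σ_t A[v_t][v_{t+1}]. For example, for (i, j) = (0, 2) we minimise over 9 possible intermediate vertex sequences; the minimum is 6, attained along the walk 0 → 0 → 0 → 2.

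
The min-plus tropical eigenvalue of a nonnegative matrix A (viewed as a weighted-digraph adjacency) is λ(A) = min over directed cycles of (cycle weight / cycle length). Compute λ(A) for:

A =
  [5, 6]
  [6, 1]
λ(A) = 1

Enumerate directed cycles and compute their means (weight / length). Sample:
  cycle 0 → 0: weight = 5, length = 1, mean = 5/1 ≈ 5.000
  cycle 1 → 1: weight = 1, length = 1, mean = 1/1 ≈ 1.000
  cycle 0 → 1 → 0: weight = 12, length = 2, mean = 12/2 ≈ 6.000
  cycle 1 → 0 → 1: weight = 12, length = 2, mean = 12/2 ≈ 6.000
Minimum mean = 1.000, attained e.g. along the cycle 1 → 1 with weight 1 and length 1. So λ(A) = 1/1 = 1.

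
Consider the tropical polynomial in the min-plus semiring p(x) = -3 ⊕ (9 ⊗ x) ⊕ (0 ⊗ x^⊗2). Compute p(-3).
p(-3) = -6

A tropical monomial a ⊗ x^⊗i evaluates to a + i · x. Evaluating each term at x = -3:
  Term 0 contributes -3 + 0 · -3 = -3
  Term 1 contributes 9 + 1 · -3 = 6
  Term 2 contributes 0 + 2 · -3 = -6
p(-3) = ⊕ of these = min[-3, 6, -6] = -6.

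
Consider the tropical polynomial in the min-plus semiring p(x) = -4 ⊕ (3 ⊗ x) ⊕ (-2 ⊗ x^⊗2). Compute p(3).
p(3) = -4

A tropical monomial a ⊗ x^⊗i evaluates to a + i · x. Evaluating each term at x = 3:
  Term 0 contributes -4 + 0 · 3 = -4
  Term 1 contributes 3 + 1 · 3 = 6
  Term 2 contributes -2 + 2 · 3 = 4
p(3) = ⊕ of these = min[-4, 6, 4] = -4.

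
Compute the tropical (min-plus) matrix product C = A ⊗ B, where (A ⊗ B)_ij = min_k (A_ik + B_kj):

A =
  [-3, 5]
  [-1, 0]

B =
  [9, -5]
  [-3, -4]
A ⊗ B =
  [2, -8]
  [-3, -6]

Apply the min-plus product entry-by-entry:
  C[0][0] = min over k of (A[0][0] + B[0][0] = -3 + 9 = 6, A[0][1] + B[1][0] = 5 + -3 = 2) = 2 (attained at k = 1)
  C[0][1] = min over k of (A[0][0] + B[0][1] = -3 + -5 = -8, A[0][1] + B[1][1] = 5 + -4 = 1) = -8 (attained at k = 0)
  C[1][0] = min over k of (A[1][0] + B[0][0] = -1 + 9 = 8, A[1][1] + B[1][0] = 0 + -3 = -3) = -3 (attained at k = 1)
  C[1][1] = min over k of (A[1][0] + B[0][1] = -1 + -5 = -6, A[1][1] + B[1][1] = 0 + -4 = -4) = -6 (attained at k = 0)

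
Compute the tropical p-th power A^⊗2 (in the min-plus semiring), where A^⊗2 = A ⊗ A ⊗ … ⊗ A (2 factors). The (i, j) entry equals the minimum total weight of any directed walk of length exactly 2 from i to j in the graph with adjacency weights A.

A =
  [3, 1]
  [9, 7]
A^⊗2 =
  [6, 4]
  [12, 10]

Each entry (A^⊗2)_ij equals the minimum over all length-2 walks i = v_0 → v_1 → … → v_2 = j of Σ_t A[v_t][v_{t+1}]. For example, for (i, j) = (0, 1) we minimise over 2 possible intermediate vertex sequences; the minimum is 4, attained along the walk 0 → 0 → 1.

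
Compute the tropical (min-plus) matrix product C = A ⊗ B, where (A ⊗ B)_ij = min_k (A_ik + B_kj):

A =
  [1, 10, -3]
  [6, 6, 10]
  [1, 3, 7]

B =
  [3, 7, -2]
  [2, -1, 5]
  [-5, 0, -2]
A ⊗ B =
  [-8, -3, -5]
  [5, 5, 4]
  [2, 2, -1]

Apply the min-plus product entry-by-entry:
  C[0][0] = min over k of (A[0][0] + B[0][0] = 1 + 3 = 4, A[0][1] + B[1][0] = 10 + 2 = 12, A[0][2] + B[2][0] = -3 + -5 = -8) = -8 (attained at k = 2)
  C[0][1] = min over k of (A[0][0] + B[0][1] = 1 + 7 = 8, A[0][1] + B[1][1] = 10 + -1 = 9, A[0][2] + B[2][1] = -3 + 0 = -3) = -3 (attained at k = 2)
  C[0][2] = min over k of (A[0][0] + B[0][2] = 1 + -2 = -1, A[0][1] + B[1][2] = 10 + 5 = 15, A[0][2] + B[2][2] = -3 + -2 = -5) = -5 (attained at k = 2)
  C[1][0] = min over k of (A[1][0] + B[0][0] = 6 + 3 = 9, A[1][1] + B[1][0] = 6 + 2 = 8, A[1][2] + B[2][0] = 10 + -5 = 5) = 5 (attained at k = 2)
  C[1][1] = min over k of (A[1][0] + B[0][1] = 6 + 7 = 13, A[1][1] + B[1][1] = 6 + -1 = 5, A[1][2] + B[2][1] = 10 + 0 = 10) = 5 (attained at k = 1)
  C[1][2] = min over k of (A[1][0] + B[0][2] = 6 + -2 = 4, A[1][1] + B[1][2] = 6 + 5 = 11, A[1][2] + B[2][2] = 10 + -2 = 8) = 4 (attained at k = 0)
  C[2][0] = min over k of (A[2][0] + B[0][0] = 1 + 3 = 4, A[2][1] + B[1][0] = 3 + 2 = 5, A[2][2] + B[2][0] = 7 + -5 = 2) = 2 (attained at k = 2)
  C[2][1] = min over k of (A[2][0] + B[0][1] = 1 + 7 = 8, A[2][1] + B[1][1] = 3 + -1 = 2, A[2][2] + B[2][1] = 7 + 0 = 7) = 2 (attained at k = 1)
  C[2][2] = min over k of (A[2][0] + B[0][2] = 1 + -2 = -1, A[2][1] + B[1][2] = 3 + 5 = 8, A[2][2] + B[2][2] = 7 + -2 = 5) = -1 (attained at k = 0)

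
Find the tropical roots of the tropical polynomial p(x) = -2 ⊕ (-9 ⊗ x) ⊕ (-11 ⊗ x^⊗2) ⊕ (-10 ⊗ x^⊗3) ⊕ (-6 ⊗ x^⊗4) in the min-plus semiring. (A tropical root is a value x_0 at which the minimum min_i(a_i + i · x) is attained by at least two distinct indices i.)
Roots: {-4, -1, 2, 7}

Each tropical root is a break point of the lower envelope of the lines y = a_i + i · x (there are 5 lines, with slopes 0, 1, ..., 4). Only the lines that attain the minimum somewhere contribute to roots; other lines are dominated. Here the surviving (envelope) indices are i = 4, i = 3, i = 2, i = 1, i = 0.
Intersections between consecutive envelope lines give the roots: for adjacent envelope indices i < j the intersection is x = (a_i − a_j) / (j − i). Reading off the sorted break points: {-4, -1, 2, 7}.
Verification: at each break x_0, at least two indices attain the minimum of min_i(a_i + i · x_0).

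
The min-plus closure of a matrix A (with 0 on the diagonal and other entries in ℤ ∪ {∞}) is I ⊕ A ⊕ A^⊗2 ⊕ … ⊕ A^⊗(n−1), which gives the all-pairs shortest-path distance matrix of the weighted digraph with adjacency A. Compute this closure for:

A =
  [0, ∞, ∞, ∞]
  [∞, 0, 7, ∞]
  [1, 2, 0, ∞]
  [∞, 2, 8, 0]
Closure =
  [0, ∞, ∞, ∞]
  [8, 0, 7, ∞]
  [1, 2, 0, ∞]
  [9, 2, 8, 0]

This is the Floyd-Warshall all-pairs shortest-path computation. For each intermediate vertex k = 0, 1, …, 3, update dist[i][j] ← min(dist[i][j], dist[i][k] + dist[k][j]). The final matrix gives, for each (i, j), the minimum total weight of any directed path from i to j (possibly empty when i = j).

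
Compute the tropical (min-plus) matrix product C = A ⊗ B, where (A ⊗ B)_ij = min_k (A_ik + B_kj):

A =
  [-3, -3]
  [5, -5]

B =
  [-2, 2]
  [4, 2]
A ⊗ B =
  [-5, -1]
  [-1, -3]

Apply the min-plus product entry-by-entry:
  C[0][0] = min over k of (A[0][0] + B[0][0] = -3 + -2 = -5, A[0][1] + B[1][0] = -3 + 4 = 1) = -5 (attained at k = 0)
  C[0][1] = min over k of (A[0][0] + B[0][1] = -3 + 2 = -1, A[0][1] + B[1][1] = -3 + 2 = -1) = -1 (attained at k = 0)
  C[1][0] = min over k of (A[1][0] + B[0][0] = 5 + -2 = 3, A[1][1] + B[1][0] = -5 + 4 = -1) = -1 (attained at k = 1)
  C[1][1] = min over k of (A[1][0] + B[0][1] = 5 + 2 = 7, A[1][1] + B[1][1] = -5 + 2 = -3) = -3 (attained at k = 1)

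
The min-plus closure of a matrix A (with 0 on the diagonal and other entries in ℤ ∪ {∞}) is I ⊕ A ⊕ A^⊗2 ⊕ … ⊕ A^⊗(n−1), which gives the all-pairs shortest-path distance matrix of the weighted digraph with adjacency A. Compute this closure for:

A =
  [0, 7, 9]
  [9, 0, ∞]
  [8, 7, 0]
Closure =
  [0, 7, 9]
  [9, 0, 18]
  [8, 7, 0]

This is the Floyd-Warshall all-pairs shortest-path computation. For each intermediate vertex k = 0, 1, …, 2, update dist[i][j] ← min(dist[i][j], dist[i][k] + dist[k][j]). The final matrix gives, for each (i, j), the minimum total weight of any directed path from i to j (possibly empty when i = j).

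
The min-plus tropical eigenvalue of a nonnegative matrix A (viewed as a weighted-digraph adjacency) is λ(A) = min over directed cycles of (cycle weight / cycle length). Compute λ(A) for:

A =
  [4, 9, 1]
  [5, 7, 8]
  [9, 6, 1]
λ(A) = 1

Enumerate directed cycles and compute their means (weight / length). Sample:
  cycle 0 → 0: weight = 4, length = 1, mean = 4/1 ≈ 4.000
  cycle 1 → 1: weight = 7, length = 1, mean = 7/1 ≈ 7.000
  cycle 2 → 2: weight = 1, length = 1, mean = 1/1 ≈ 1.000
  cycle 0 → 1 → 0: weight = 14, length = 2, mean = 14/2 ≈ 7.000
  cycle 0 → 2 → 0: weight = 10, length = 2, mean = 10/2 ≈ 5.000
  cycle 1 → 0 → 1: weight = 14, length = 2, mean = 14/2 ≈ 7.000
Minimum mean = 1.000, attained e.g. along the cycle 2 → 2 with weight 1 and length 1. So λ(A) = 1/1 = 1.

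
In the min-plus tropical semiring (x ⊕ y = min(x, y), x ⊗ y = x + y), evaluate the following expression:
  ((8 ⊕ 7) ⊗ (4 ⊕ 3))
((8 ⊕ 7) ⊗ (4 ⊕ 3)) = 10

Expand innermost to outermost. Recall ⊕ takes the minimum of its arguments and ⊗ takes their sum. Working out the expression ((8 ⊕ 7) ⊗ (4 ⊕ 3)) gives 10.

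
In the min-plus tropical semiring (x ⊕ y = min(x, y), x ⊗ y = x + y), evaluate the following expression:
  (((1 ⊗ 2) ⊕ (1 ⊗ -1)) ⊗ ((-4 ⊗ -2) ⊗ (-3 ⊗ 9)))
(((1 ⊗ 2) ⊕ (1 ⊗ -1)) ⊗ ((-4 ⊗ -2) ⊗ (-3 ⊗ 9))) = 0

Expand innermost to outermost. Recall ⊕ takes the minimum of its arguments and ⊗ takes their sum. Working out the expression (((1 ⊗ 2) ⊕ (1 ⊗ -1)) ⊗ ((-4 ⊗ -2) ⊗ (-3 ⊗ 9))) gives 0.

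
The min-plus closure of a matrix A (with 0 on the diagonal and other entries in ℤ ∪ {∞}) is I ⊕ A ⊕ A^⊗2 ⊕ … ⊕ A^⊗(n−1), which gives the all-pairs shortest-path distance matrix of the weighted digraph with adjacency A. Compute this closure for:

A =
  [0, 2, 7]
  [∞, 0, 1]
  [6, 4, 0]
Closure =
  [0, 2, 3]
  [7, 0, 1]
  [6, 4, 0]

This is the Floyd-Warshall all-pairs shortest-path computation. For each intermediate vertex k = 0, 1, …, 2, update dist[i][j] ← min(dist[i][j], dist[i][k] + dist[k][j]). The final matrix gives, for each (i, j), the minimum total weight of any directed path from i to j (possibly empty when i = j).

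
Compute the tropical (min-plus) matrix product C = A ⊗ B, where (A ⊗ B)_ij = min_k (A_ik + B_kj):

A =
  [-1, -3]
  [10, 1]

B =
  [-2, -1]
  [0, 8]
A ⊗ B =
  [-3, -2]
  [1, 9]

Apply the min-plus product entry-by-entry:
  C[0][0] = min over k of (A[0][0] + B[0][0] = -1 + -2 = -3, A[0][1] + B[1][0] = -3 + 0 = -3) = -3 (attained at k = 0)
  C[0][1] = min over k of (A[0][0] + B[0][1] = -1 + -1 = -2, A[0][1] + B[1][1] = -3 + 8 = 5) = -2 (attained at k = 0)
  C[1][0] = min over k of (A[1][0] + B[0][0] = 10 + -2 = 8, A[1][1] + B[1][0] = 1 + 0 = 1) = 1 (attained at k = 1)
  C[1][1] = min over k of (A[1][0] + B[0][1] = 10 + -1 = 9, A[1][1] + B[1][1] = 1 + 8 = 9) = 9 (attained at k = 0)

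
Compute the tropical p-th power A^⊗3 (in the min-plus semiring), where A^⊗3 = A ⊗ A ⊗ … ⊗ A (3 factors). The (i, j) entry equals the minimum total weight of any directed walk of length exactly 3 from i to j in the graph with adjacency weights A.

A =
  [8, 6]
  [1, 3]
A^⊗3 =
  [10, 12]
  [7, 9]

Each entry (A^⊗3)_ij equals the minimum over all length-3 walks i = v_0 → v_1 → … → v_3 = j of Σ_t A[v_t][v_{t+1}]. For example, for (i, j) = (0, 1) we minimise over 4 possible intermediate vertex sequences; the minimum is 12, attained along the walk 0 → 1 → 1 → 1.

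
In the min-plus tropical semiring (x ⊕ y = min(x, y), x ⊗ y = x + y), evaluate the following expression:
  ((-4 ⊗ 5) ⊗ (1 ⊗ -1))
((-4 ⊗ 5) ⊗ (1 ⊗ -1)) = 1

Expand innermost to outermost. Recall ⊕ takes the minimum of its arguments and ⊗ takes their sum. Working out the expression ((-4 ⊗ 5) ⊗ (1 ⊗ -1)) gives 1.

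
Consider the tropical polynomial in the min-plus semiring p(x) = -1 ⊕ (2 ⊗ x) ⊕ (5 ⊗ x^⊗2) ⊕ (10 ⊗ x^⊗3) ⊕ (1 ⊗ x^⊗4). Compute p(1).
p(1) = -1

A tropical monomial a ⊗ x^⊗i evaluates to a + i · x. Evaluating each term at x = 1:
  Term 0 contributes -1 + 0 · 1 = -1
  Term 1 contributes 2 + 1 · 1 = 3
  Term 2 contributes 5 + 2 · 1 = 7
  Term 3 contributes 10 + 3 · 1 = 13
  Term 4 contributes 1 + 4 · 1 = 5
p(1) = ⊕ of these = min[-1, 3, 7, 13, 5] = -1.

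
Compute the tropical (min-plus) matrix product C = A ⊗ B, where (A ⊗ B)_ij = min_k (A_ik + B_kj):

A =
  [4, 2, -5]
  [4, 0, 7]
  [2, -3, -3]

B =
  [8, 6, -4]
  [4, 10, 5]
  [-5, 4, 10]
A ⊗ B =
  [-10, -1, 0]
  [2, 10, 0]
  [-8, 1, -2]

Apply the min-plus product entry-by-entry:
  C[0][0] = min over k of (A[0][0] + B[0][0] = 4 + 8 = 12, A[0][1] + B[1][0] = 2 + 4 = 6, A[0][2] + B[2][0] = -5 + -5 = -10) = -10 (attained at k = 2)
  C[0][1] = min over k of (A[0][0] + B[0][1] = 4 + 6 = 10, A[0][1] + B[1][1] = 2 + 10 = 12, A[0][2] + B[2][1] = -5 + 4 = -1) = -1 (attained at k = 2)
  C[0][2] = min over k of (A[0][0] + B[0][2] = 4 + -4 = 0, A[0][1] + B[1][2] = 2 + 5 = 7, A[0][2] + B[2][2] = -5 + 10 = 5) = 0 (attained at k = 0)
  C[1][0] = min over k of (A[1][0] + B[0][0] = 4 + 8 = 12, A[1][1] + B[1][0] = 0 + 4 = 4, A[1][2] + B[2][0] = 7 + -5 = 2) = 2 (attained at k = 2)
  C[1][1] = min over k of (A[1][0] + B[0][1] = 4 + 6 = 10, A[1][1] + B[1][1] = 0 + 10 = 10, A[1][2] + B[2][1] = 7 + 4 = 11) = 10 (attained at k = 0)
  C[1][2] = min over k of (A[1][0] + B[0][2] = 4 + -4 = 0, A[1][1] + B[1][2] = 0 + 5 = 5, A[1][2] + B[2][2] = 7 + 10 = 17) = 0 (attained at k = 0)
  C[2][0] = min over k of (A[2][0] + B[0][0] = 2 + 8 = 10, A[2][1] + B[1][0] = -3 + 4 = 1, A[2][2] + B[2][0] = -3 + -5 = -8) = -8 (attained at k = 2)
  C[2][1] = min over k of (A[2][0] + B[0][1] = 2 + 6 = 8, A[2][1] + B[1][1] = -3 + 10 = 7, A[2][2] + B[2][1] = -3 + 4 = 1) = 1 (attained at k = 2)
  C[2][2] = min over k of (A[2][0] + B[0][2] = 2 + -4 = -2, A[2][1] + B[1][2] = -3 + 5 = 2, A[2][2] + B[2][2] = -3 + 10 = 7) = -2 (attained at k = 0)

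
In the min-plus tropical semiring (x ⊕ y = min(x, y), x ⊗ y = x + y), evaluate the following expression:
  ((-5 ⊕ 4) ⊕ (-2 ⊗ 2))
((-5 ⊕ 4) ⊕ (-2 ⊗ 2)) = -5

Expand innermost to outermost. Recall ⊕ takes the minimum of its arguments and ⊗ takes their sum. Working out the expression ((-5 ⊕ 4) ⊕ (-2 ⊗ 2)) gives -5.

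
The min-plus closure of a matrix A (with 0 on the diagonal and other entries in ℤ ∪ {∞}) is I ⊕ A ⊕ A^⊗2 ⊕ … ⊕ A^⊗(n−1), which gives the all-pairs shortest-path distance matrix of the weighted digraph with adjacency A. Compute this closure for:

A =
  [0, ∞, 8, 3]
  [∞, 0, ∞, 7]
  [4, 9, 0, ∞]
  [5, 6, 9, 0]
Closure =
  [0, 9, 8, 3]
  [12, 0, 16, 7]
  [4, 9, 0, 7]
  [5, 6, 9, 0]

This is the Floyd-Warshall all-pairs shortest-path computation. For each intermediate vertex k = 0, 1, …, 3, update dist[i][j] ← min(dist[i][j], dist[i][k] + dist[k][j]). The final matrix gives, for each (i, j), the minimum total weight of any directed path from i to j (possibly empty when i = j).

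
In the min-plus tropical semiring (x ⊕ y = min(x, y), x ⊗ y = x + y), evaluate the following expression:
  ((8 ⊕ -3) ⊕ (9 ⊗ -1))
((8 ⊕ -3) ⊕ (9 ⊗ -1)) = -3

Expand innermost to outermost. Recall ⊕ takes the minimum of its arguments and ⊗ takes their sum. Working out the expression ((8 ⊕ -3) ⊕ (9 ⊗ -1)) gives -3.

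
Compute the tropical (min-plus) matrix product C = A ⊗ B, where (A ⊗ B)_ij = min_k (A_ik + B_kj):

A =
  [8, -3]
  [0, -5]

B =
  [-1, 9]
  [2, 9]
A ⊗ B =
  [-1, 6]
  [-3, 4]

Apply the min-plus product entry-by-entry:
  C[0][0] = min over k of (A[0][0] + B[0][0] = 8 + -1 = 7, A[0][1] + B[1][0] = -3 + 2 = -1) = -1 (attained at k = 1)
  C[0][1] = min over k of (A[0][0] + B[0][1] = 8 + 9 = 17, A[0][1] + B[1][1] = -3 + 9 = 6) = 6 (attained at k = 1)
  C[1][0] = min over k of (A[1][0] + B[0][0] = 0 + -1 = -1, A[1][1] + B[1][0] = -5 + 2 = -3) = -3 (attained at k = 1)
  C[1][1] = min over k of (A[1][0] + B[0][1] = 0 + 9 = 9, A[1][1] + B[1][1] = -5 + 9 = 4) = 4 (attained at k = 1)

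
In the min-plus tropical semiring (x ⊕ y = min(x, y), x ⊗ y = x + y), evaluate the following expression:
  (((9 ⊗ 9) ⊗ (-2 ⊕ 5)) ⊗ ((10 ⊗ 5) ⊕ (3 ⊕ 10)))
(((9 ⊗ 9) ⊗ (-2 ⊕ 5)) ⊗ ((10 ⊗ 5) ⊕ (3 ⊕ 10))) = 19

Expand innermost to outermost. Recall ⊕ takes the minimum of its arguments and ⊗ takes their sum. Working out the expression (((9 ⊗ 9) ⊗ (-2 ⊕ 5)) ⊗ ((10 ⊗ 5) ⊕ (3 ⊕ 10))) gives 19.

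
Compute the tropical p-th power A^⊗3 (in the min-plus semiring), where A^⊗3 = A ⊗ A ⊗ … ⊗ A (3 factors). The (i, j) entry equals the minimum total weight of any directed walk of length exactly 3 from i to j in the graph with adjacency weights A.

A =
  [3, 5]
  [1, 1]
A^⊗3 =
  [7, 7]
  [3, 3]

Each entry (A^⊗3)_ij equals the minimum over all length-3 walks i = v_0 → v_1 → … → v_3 = j of Σ_t A[v_t][v_{t+1}]. For example, for (i, j) = (0, 1) we minimise over 4 possible intermediate vertex sequences; the minimum is 7, attained along the walk 0 → 1 → 1 → 1.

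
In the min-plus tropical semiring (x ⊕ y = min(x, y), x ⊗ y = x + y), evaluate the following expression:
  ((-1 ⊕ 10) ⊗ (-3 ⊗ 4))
((-1 ⊕ 10) ⊗ (-3 ⊗ 4)) = 0

Expand innermost to outermost. Recall ⊕ takes the minimum of its arguments and ⊗ takes their sum. Working out the expression ((-1 ⊕ 10) ⊗ (-3 ⊗ 4)) gives 0.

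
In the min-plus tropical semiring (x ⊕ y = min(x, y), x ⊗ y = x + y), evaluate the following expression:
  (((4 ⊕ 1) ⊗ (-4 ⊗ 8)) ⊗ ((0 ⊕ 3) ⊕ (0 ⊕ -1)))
(((4 ⊕ 1) ⊗ (-4 ⊗ 8)) ⊗ ((0 ⊕ 3) ⊕ (0 ⊕ -1))) = 4

Expand innermost to outermost. Recall ⊕ takes the minimum of its arguments and ⊗ takes their sum. Working out the expression (((4 ⊕ 1) ⊗ (-4 ⊗ 8)) ⊗ ((0 ⊕ 3) ⊕ (0 ⊕ -1))) gives 4.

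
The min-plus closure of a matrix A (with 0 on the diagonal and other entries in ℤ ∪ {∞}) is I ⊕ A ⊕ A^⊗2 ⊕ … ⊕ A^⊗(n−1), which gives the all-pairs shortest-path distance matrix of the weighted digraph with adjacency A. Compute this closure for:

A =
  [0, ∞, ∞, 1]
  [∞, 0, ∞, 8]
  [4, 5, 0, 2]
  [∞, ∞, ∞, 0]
Closure =
  [0, ∞, ∞, 1]
  [∞, 0, ∞, 8]
  [4, 5, 0, 2]
  [∞, ∞, ∞, 0]

This is the Floyd-Warshall all-pairs shortest-path computation. For each intermediate vertex k = 0, 1, …, 3, update dist[i][j] ← min(dist[i][j], dist[i][k] + dist[k][j]). The final matrix gives, for each (i, j), the minimum total weight of any directed path from i to j (possibly empty when i = j).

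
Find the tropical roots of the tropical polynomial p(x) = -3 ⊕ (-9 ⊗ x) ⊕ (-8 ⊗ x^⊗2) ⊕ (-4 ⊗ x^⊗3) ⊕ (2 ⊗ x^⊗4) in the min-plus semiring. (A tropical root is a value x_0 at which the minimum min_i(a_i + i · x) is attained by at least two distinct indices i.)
Roots: {-6, -4, -1, 6}

Each tropical root is a break point of the lower envelope of the lines y = a_i + i · x (there are 5 lines, with slopes 0, 1, ..., 4). Only the lines that attain the minimum somewhere contribute to roots; other lines are dominated. Here the surviving (envelope) indices are i = 4, i = 3, i = 2, i = 1, i = 0.
Intersections between consecutive envelope lines give the roots: for adjacent envelope indices i < j the intersection is x = (a_i − a_j) / (j − i). Reading off the sorted break points: {-6, -4, -1, 6}.
Verification: at each break x_0, at least two indices attain the minimum of min_i(a_i + i · x_0).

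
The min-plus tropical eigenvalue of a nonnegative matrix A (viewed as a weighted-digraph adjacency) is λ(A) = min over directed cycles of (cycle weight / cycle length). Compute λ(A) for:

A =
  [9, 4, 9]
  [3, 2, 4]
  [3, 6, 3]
λ(A) = 2

Enumerate directed cycles and compute their means (weight / length). Sample:
  cycle 0 → 0: weight = 9, length = 1, mean = 9/1 ≈ 9.000
  cycle 1 → 1: weight = 2, length = 1, mean = 2/1 ≈ 2.000
  cycle 2 → 2: weight = 3, length = 1, mean = 3/1 ≈ 3.000
  cycle 0 → 1 → 0: weight = 7, length = 2, mean = 7/2 ≈ 3.500
  cycle 0 → 2 → 0: weight = 12, length = 2, mean = 12/2 ≈ 6.000
  cycle 1 → 0 → 1: weight = 7, length = 2, mean = 7/2 ≈ 3.500
Minimum mean = 2.000, attained e.g. along the cycle 1 → 1 with weight 2 and length 1. So λ(A) = 2/1 = 2.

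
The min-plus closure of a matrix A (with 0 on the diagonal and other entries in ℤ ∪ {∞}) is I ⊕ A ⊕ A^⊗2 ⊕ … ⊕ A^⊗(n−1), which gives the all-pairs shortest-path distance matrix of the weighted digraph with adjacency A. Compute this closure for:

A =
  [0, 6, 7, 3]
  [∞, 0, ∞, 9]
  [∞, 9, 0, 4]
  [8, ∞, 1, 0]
Closure =
  [0, 6, 4, 3]
  [17, 0, 10, 9]
  [12, 9, 0, 4]
  [8, 10, 1, 0]

This is the Floyd-Warshall all-pairs shortest-path computation. For each intermediate vertex k = 0, 1, …, 3, update dist[i][j] ← min(dist[i][j], dist[i][k] + dist[k][j]). The final matrix gives, for each (i, j), the minimum total weight of any directed path from i to j (possibly empty when i = j).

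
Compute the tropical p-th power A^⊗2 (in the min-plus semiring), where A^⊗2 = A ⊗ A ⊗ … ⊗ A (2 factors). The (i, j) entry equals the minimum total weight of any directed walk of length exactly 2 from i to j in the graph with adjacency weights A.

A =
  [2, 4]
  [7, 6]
A^⊗2 =
  [4, 6]
  [9, 11]

Each entry (A^⊗2)_ij equals the minimum over all length-2 walks i = v_0 → v_1 → … → v_2 = j of Σ_t A[v_t][v_{t+1}]. For example, for (i, j) = (0, 1) we minimise over 2 possible intermediate vertex sequences; the minimum is 6, attained along the walk 0 → 0 → 1.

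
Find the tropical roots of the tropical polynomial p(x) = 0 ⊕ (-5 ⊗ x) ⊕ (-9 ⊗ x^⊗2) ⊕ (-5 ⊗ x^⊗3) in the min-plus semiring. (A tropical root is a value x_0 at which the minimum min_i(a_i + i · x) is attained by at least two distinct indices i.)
Roots: {-4, 4, 5}

Each tropical root is a break point of the lower envelope of the lines y = a_i + i · x (there are 4 lines, with slopes 0, 1, ..., 3). Only the lines that attain the minimum somewhere contribute to roots; other lines are dominated. Here the surviving (envelope) indices are i = 3, i = 2, i = 1, i = 0.
Intersections between consecutive envelope lines give the roots: for adjacent envelope indices i < j the intersection is x = (a_i − a_j) / (j − i). Reading off the sorted break points: {-4, 4, 5}.
Verification: at each break x_0, at least two indices attain the minimum of min_i(a_i + i · x_0).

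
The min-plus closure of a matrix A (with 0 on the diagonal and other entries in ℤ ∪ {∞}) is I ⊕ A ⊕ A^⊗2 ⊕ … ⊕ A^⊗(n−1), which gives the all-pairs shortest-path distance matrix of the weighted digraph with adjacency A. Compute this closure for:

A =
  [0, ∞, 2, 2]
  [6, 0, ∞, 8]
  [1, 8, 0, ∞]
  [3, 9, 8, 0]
Closure =
  [0, 10, 2, 2]
  [6, 0, 8, 8]
  [1, 8, 0, 3]
  [3, 9, 5, 0]

This is the Floyd-Warshall all-pairs shortest-path computation. For each intermediate vertex k = 0, 1, …, 3, update dist[i][j] ← min(dist[i][j], dist[i][k] + dist[k][j]). The final matrix gives, for each (i, j), the minimum total weight of any directed path from i to j (possibly empty when i = j).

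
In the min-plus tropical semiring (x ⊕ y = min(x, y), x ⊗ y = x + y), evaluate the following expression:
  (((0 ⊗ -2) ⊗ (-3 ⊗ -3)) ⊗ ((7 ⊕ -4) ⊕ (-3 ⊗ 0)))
(((0 ⊗ -2) ⊗ (-3 ⊗ -3)) ⊗ ((7 ⊕ -4) ⊕ (-3 ⊗ 0))) = -12

Expand innermost to outermost. Recall ⊕ takes the minimum of its arguments and ⊗ takes their sum. Working out the expression (((0 ⊗ -2) ⊗ (-3 ⊗ -3)) ⊗ ((7 ⊕ -4) ⊕ (-3 ⊗ 0))) gives -12.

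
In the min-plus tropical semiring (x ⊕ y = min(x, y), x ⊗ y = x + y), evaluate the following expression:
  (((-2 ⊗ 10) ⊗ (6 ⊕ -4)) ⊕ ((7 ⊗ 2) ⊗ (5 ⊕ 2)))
(((-2 ⊗ 10) ⊗ (6 ⊕ -4)) ⊕ ((7 ⊗ 2) ⊗ (5 ⊕ 2))) = 4

Expand innermost to outermost. Recall ⊕ takes the minimum of its arguments and ⊗ takes their sum. Working out the expression (((-2 ⊗ 10) ⊗ (6 ⊕ -4)) ⊕ ((7 ⊗ 2) ⊗ (5 ⊕ 2))) gives 4.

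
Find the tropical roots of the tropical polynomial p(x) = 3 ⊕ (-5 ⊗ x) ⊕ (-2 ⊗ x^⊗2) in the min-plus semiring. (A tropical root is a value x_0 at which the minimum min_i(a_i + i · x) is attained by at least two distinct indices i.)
Roots: {-3, 8}

Each tropical root is a break point of the lower envelope of the lines y = a_i + i · x (there are 3 lines, with slopes 0, 1, ..., 2). Only the lines that attain the minimum somewhere contribute to roots; other lines are dominated. Here the surviving (envelope) indices are i = 2, i = 1, i = 0.
Intersections between consecutive envelope lines give the roots: for adjacent envelope indices i < j the intersection is x = (a_i − a_j) / (j − i). Reading off the sorted break points: {-3, 8}.
Verification: at each break x_0, at least two indices attain the minimum of min_i(a_i + i · x_0).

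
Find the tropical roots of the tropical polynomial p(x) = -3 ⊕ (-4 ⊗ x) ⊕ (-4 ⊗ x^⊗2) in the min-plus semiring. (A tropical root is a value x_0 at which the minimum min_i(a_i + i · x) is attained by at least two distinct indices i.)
Roots: {0, 1}

Each tropical root is a break point of the lower envelope of the lines y = a_i + i · x (there are 3 lines, with slopes 0, 1, ..., 2). Only the lines that attain the minimum somewhere contribute to roots; other lines are dominated. Here the surviving (envelope) indices are i = 2, i = 1, i = 0.
Intersections between consecutive envelope lines give the roots: for adjacent envelope indices i < j the intersection is x = (a_i − a_j) / (j − i). Reading off the sorted break points: {0, 1}.
Verification: at each break x_0, at least two indices attain the minimum of min_i(a_i + i · x_0).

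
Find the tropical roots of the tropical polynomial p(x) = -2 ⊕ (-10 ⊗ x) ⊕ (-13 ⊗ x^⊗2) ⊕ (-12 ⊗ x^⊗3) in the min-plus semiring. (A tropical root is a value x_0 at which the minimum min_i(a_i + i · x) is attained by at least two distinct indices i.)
Roots: {-1, 3, 8}

Each tropical root is a break point of the lower envelope of the lines y = a_i + i · x (there are 4 lines, with slopes 0, 1, ..., 3). Only the lines that attain the minimum somewhere contribute to roots; other lines are dominated. Here the surviving (envelope) indices are i = 3, i = 2, i = 1, i = 0.
Intersections between consecutive envelope lines give the roots: for adjacent envelope indices i < j the intersection is x = (a_i − a_j) / (j − i). Reading off the sorted break points: {-1, 3, 8}.
Verification: at each break x_0, at least two indices attain the minimum of min_i(a_i + i · x_0).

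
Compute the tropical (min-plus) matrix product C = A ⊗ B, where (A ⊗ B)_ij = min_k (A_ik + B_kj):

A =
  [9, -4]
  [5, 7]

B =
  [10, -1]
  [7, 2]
A ⊗ B =
  [3, -2]
  [14, 4]

Apply the min-plus product entry-by-entry:
  C[0][0] = min over k of (A[0][0] + B[0][0] = 9 + 10 = 19, A[0][1] + B[1][0] = -4 + 7 = 3) = 3 (attained at k = 1)
  C[0][1] = min over k of (A[0][0] + B[0][1] = 9 + -1 = 8, A[0][1] + B[1][1] = -4 + 2 = -2) = -2 (attained at k = 1)
  C[1][0] = min over k of (A[1][0] + B[0][0] = 5 + 10 = 15, A[1][1] + B[1][0] = 7 + 7 = 14) = 14 (attained at k = 1)
  C[1][1] = min over k of (A[1][0] + B[0][1] = 5 + -1 = 4, A[1][1] + B[1][1] = 7 + 2 = 9) = 4 (attained at k = 0)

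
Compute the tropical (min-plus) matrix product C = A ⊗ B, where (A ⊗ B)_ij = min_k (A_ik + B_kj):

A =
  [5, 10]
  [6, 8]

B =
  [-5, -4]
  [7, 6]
A ⊗ B =
  [0, 1]
  [1, 2]

Apply the min-plus product entry-by-entry:
  C[0][0] = min over k of (A[0][0] + B[0][0] = 5 + -5 = 0, A[0][1] + B[1][0] = 10 + 7 = 17) = 0 (attained at k = 0)
  C[0][1] = min over k of (A[0][0] + B[0][1] = 5 + -4 = 1, A[0][1] + B[1][1] = 10 + 6 = 16) = 1 (attained at k = 0)
  C[1][0] = min over k of (A[1][0] + B[0][0] = 6 + -5 = 1, A[1][1] + B[1][0] = 8 + 7 = 15) = 1 (attained at k = 0)
  C[1][1] = min over k of (A[1][0] + B[0][1] = 6 + -4 = 2, A[1][1] + B[1][1] = 8 + 6 = 14) = 2 (attained at k = 0)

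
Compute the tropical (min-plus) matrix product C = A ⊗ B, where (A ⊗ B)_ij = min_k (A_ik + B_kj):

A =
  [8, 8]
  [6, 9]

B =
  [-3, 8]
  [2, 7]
A ⊗ B =
  [5, 15]
  [3, 14]

Apply the min-plus product entry-by-entry:
  C[0][0] = min over k of (A[0][0] + B[0][0] = 8 + -3 = 5, A[0][1] + B[1][0] = 8 + 2 = 10) = 5 (attained at k = 0)
  C[0][1] = min over k of (A[0][0] + B[0][1] = 8 + 8 = 16, A[0][1] + B[1][1] = 8 + 7 = 15) = 15 (attained at k = 1)
  C[1][0] = min over k of (A[1][0] + B[0][0] = 6 + -3 = 3, A[1][1] + B[1][0] = 9 + 2 = 11) = 3 (attained at k = 0)
  C[1][1] = min over k of (A[1][0] + B[0][1] = 6 + 8 = 14, A[1][1] + B[1][1] = 9 + 7 = 16) = 14 (attained at k = 0)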